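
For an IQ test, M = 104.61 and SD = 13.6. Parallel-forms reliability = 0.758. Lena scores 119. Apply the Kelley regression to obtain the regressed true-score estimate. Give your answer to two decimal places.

T̂ = ρX + (1 − ρ)μ
  = 0.758 × 119 + 0.242 × 104.61
  = 90.202 + 25.31562
  = 115.518
  ≈ 115.52

115.52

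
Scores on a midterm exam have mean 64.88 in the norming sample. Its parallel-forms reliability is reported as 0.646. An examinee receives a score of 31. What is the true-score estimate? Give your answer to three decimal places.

Weight the observed score by reliability and the mean by (1 − reliability): T̂ = 0.646·31 + 0.354·64.88 = 20.026 + 22.96752 = 42.9935.

42.994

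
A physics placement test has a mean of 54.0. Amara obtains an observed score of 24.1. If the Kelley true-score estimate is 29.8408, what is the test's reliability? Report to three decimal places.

0.808

T̂ = ρX + (1 − ρ)μ  ⇒  T̂ − μ = ρ(X − μ)
ρ = (T̂ − μ)/(X − μ) = (29.8408 − 54.0) / (24.1 − 54.0) = -24.1592 / -29.9 = 0.80800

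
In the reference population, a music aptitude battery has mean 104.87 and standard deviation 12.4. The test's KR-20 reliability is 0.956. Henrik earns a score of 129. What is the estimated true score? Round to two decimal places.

Weight the observed score by reliability and the mean by (1 − reliability): T̂ = 0.956·129 + 0.044·104.87 = 123.324 + 4.61428 = 127.938.

127.94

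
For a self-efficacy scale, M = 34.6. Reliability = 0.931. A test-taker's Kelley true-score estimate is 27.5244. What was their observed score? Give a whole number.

T̂ = ρX + (1 − ρ)μ  ⇒  X = (T̂ − (1 − ρ)μ) / ρ
X = (27.5244 − 0.069 × 34.6) / 0.931 = (27.5244 − 2.3874) / 0.931 = 25.1370 / 0.931 = 27.00

27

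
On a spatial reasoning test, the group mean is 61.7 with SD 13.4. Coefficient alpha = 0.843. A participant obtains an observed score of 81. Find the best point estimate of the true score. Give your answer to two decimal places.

77.97

T̂ = ρX + (1 − ρ)μ
  = 0.843 × 81 + 0.157 × 61.7
  = 68.283 + 9.6869
  = 77.970
  ≈ 77.97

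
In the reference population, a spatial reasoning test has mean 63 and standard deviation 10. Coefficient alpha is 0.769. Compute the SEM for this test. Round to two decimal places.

4.81

SEM = SD · √(1 − ρ) = 10 × √0.231 = 10 × 0.4806 = 4.806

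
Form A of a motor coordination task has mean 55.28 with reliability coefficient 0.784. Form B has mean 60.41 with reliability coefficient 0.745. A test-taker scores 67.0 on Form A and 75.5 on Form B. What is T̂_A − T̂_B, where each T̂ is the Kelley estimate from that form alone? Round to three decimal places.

-7.184

T̂_A = 0.784(67.0) + 0.216(55.28) = 64.46848
T̂_B = 0.745(75.5) + 0.255(60.41) = 71.65205
T̂_A − T̂_B = -7.18357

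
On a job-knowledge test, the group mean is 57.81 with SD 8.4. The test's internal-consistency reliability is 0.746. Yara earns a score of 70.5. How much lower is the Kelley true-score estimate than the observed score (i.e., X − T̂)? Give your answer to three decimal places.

T̂ = ρX + (1 − ρ)μ
  = 0.746 × 70.5 + 0.254 × 57.81
  = 52.5930 + 14.68374
  = 67.27674
  ≈ 67.2767
X − T̂ = 70.5 − 67.2767 = 3.2233 → 3.223

3.223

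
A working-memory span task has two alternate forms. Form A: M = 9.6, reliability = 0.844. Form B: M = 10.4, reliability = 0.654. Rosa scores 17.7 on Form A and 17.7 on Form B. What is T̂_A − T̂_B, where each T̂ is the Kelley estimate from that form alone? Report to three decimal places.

T̂_A = 0.844(17.7) + 0.156(9.6) = 16.43640
T̂_B = 0.654(17.7) + 0.346(10.4) = 15.17420
T̂_A − T̂_B = 1.26220

1.262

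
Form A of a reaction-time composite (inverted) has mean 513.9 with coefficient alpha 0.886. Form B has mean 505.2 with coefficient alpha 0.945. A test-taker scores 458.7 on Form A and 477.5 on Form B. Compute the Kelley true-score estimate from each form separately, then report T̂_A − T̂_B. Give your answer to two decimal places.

-14.03

T̂_A = 0.886(458.7) + 0.114(513.9) = 464.9928
T̂_B = 0.945(477.5) + 0.055(505.2) = 479.0235
T̂_A − T̂_B = -14.0307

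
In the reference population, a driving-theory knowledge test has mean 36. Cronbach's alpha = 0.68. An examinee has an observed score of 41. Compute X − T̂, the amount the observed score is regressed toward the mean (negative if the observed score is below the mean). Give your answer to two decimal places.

1.60

Weight the observed score by reliability and the mean by (1 − reliability): T̂ = 0.68·41 + 0.32·36 = 27.88 + 11.52 = 39.4000.
X − T̂ = 41 − 39.400 = 1.600 → 1.60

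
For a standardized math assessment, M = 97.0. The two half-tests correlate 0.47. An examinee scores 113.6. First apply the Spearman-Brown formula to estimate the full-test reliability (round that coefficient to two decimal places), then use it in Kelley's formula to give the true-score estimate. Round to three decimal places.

Spearman-Brown: ρ = 2r/(1 + r) = 2(0.47)/(1 + 0.47) = 0.940/1.47 = 0.6395 → 0.64
Weight the observed score by reliability and the mean by (1 − reliability): T̂ = 0.64·113.6 + 0.36·97.0 = 72.704 + 34.920 = 107.6240.

107.624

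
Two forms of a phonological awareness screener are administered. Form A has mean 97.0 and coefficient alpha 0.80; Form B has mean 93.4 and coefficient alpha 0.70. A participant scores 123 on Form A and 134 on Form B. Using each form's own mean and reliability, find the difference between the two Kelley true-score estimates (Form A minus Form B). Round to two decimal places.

-4.02

T̂_A = 0.80(123) + 0.20(97.0) = 117.8000
T̂_B = 0.70(134) + 0.30(93.4) = 121.8200
T̂_A − T̂_B = -4.0200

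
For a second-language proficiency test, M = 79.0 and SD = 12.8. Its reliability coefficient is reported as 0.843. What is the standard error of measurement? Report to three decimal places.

SEM = SD · √(1 − ρ) = 12.8 × √0.157 = 12.8 × 0.3962 = 5.0718

5.072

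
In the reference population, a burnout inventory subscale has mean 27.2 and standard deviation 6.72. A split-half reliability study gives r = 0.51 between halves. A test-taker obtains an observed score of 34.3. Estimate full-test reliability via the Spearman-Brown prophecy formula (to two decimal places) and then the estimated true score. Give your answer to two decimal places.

32.03

Spearman-Brown: ρ = 2r/(1 + r) = 2(0.51)/(1 + 0.51) = 1.020/1.51 = 0.6755 → 0.68
T̂ = 0.68(34.3) + 0.32(27.2) = 23.324 + 8.704 = 32.028 → 32.03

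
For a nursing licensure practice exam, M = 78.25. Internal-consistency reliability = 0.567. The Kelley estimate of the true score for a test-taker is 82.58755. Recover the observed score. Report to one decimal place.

T̂ = ρX + (1 − ρ)μ  ⇒  X = (T̂ − (1 − ρ)μ) / ρ
X = (82.58755 − 0.433 × 78.25) / 0.567 = (82.58755 − 33.88225) / 0.567 = 48.70530 / 0.567 = 85.900

85.9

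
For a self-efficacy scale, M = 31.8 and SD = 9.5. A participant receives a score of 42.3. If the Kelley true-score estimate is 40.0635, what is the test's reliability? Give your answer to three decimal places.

T̂ = ρX + (1 − ρ)μ  ⇒  T̂ − μ = ρ(X − μ)
ρ = (T̂ − μ)/(X − μ) = (40.0635 − 31.8) / (42.3 − 31.8) = 8.2635 / 10.5 = 0.78700

0.787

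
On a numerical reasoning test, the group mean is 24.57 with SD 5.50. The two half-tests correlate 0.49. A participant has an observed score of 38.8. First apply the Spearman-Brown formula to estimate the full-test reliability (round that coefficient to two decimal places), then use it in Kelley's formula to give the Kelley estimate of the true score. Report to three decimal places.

Spearman-Brown: ρ = 2r/(1 + r) = 2(0.49)/(1 + 0.49) = 0.980/1.49 = 0.6577 → 0.66
T̂ = 0.66(38.8) + 0.34(24.57) = 25.608 + 8.3538 = 33.9618 → 33.962

33.962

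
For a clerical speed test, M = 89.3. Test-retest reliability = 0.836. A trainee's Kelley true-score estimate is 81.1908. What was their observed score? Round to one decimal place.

T̂ = ρX + (1 − ρ)μ  ⇒  X = (T̂ − (1 − ρ)μ) / ρ
X = (81.1908 − 0.164 × 89.3) / 0.836 = (81.1908 − 14.6452) / 0.836 = 66.5456 / 0.836 = 79.600

79.6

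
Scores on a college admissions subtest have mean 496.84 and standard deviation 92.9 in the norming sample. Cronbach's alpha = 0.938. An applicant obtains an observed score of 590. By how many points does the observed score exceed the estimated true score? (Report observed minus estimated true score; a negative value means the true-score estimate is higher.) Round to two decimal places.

5.78

T̂ = 0.938(590) + 0.062(496.84) = 553.420 + 30.80408 = 584.2241 → 584.224
X − T̂ = 590 − 584.224 = 5.776 → 5.78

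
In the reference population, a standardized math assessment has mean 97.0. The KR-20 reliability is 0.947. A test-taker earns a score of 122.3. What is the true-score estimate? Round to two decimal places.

T̂ = 0.947(122.3) + 0.053(97.0) = 115.8181 + 5.1410 = 120.959 → 120.96

120.96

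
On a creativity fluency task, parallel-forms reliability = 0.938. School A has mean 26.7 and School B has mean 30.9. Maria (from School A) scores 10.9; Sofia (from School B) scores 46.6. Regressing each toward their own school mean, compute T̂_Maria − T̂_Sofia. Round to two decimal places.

-33.75

T̂_Maria = 0.938(10.9) + 0.062(26.7) = 11.8796
T̂_Sofia = 0.938(46.6) + 0.062(30.9) = 45.6266
Difference = 11.8796 − 45.6266 = -33.7470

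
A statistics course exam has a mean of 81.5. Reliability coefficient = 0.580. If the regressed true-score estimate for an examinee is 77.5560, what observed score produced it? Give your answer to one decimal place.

74.7

T̂ = ρX + (1 − ρ)μ  ⇒  X = (T̂ − (1 − ρ)μ) / ρ
X = (77.5560 − 0.420 × 81.5) / 0.580 = (77.5560 − 34.2300) / 0.580 = 43.3260 / 0.580 = 74.700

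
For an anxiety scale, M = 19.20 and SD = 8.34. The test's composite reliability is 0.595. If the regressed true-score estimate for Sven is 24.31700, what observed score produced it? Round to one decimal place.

27.8

T̂ = ρX + (1 − ρ)μ  ⇒  X = (T̂ − (1 − ρ)μ) / ρ
X = (24.31700 − 0.405 × 19.20) / 0.595 = (24.31700 − 7.77600) / 0.595 = 16.54100 / 0.595 = 27.800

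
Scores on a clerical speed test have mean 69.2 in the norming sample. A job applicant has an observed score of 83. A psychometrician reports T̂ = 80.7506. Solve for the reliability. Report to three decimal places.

T̂ = ρX + (1 − ρ)μ  ⇒  T̂ − μ = ρ(X − μ)
ρ = (T̂ − μ)/(X − μ) = (80.7506 − 69.2) / (83 − 69.2) = 11.5506 / 13.8 = 0.83700

0.837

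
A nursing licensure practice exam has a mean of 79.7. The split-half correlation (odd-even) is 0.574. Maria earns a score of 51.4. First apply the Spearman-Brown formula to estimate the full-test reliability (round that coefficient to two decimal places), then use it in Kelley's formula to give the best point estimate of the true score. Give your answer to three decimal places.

59.041

Spearman-Brown: ρ = 2r/(1 + r) = 2(0.574)/(1 + 0.574) = 1.1480/1.574 = 0.7294 → 0.73
T̂ = 0.73(51.4) + 0.27(79.7) = 37.522 + 21.519 = 59.0410 → 59.041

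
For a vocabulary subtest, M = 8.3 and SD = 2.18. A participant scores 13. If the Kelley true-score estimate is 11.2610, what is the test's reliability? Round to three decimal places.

0.630

T̂ = ρX + (1 − ρ)μ  ⇒  T̂ − μ = ρ(X − μ)
ρ = (T̂ − μ)/(X − μ) = (11.2610 − 8.3) / (13 − 8.3) = 2.9610 / 4.7 = 0.63000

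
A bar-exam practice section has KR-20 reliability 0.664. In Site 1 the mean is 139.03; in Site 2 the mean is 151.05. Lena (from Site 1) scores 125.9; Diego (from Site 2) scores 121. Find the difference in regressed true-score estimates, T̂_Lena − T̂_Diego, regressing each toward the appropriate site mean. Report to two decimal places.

T̂_Lena = 0.664(125.9) + 0.336(139.03) = 130.3117
T̂_Diego = 0.664(121) + 0.336(151.05) = 131.0968
Difference = 130.3117 − 131.0968 = -0.7851

-0.79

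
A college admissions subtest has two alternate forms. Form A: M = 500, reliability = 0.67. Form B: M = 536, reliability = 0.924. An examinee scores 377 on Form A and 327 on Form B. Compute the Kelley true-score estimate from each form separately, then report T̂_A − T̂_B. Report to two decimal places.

T̂_A = 0.67(377) + 0.33(500) = 417.5900
T̂_B = 0.924(327) + 0.076(536) = 342.8840
T̂_A − T̂_B = 74.7060

74.71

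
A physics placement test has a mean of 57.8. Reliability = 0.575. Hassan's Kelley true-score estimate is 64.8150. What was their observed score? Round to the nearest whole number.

T̂ = ρX + (1 − ρ)μ  ⇒  X = (T̂ − (1 − ρ)μ) / ρ
X = (64.8150 − 0.425 × 57.8) / 0.575 = (64.8150 − 24.5650) / 0.575 = 40.2500 / 0.575 = 70.00

70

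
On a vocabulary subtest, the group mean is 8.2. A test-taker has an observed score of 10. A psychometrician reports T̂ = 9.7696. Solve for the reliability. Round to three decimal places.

T̂ = ρX + (1 − ρ)μ  ⇒  T̂ − μ = ρ(X − μ)
ρ = (T̂ − μ)/(X − μ) = (9.7696 − 8.2) / (10 − 8.2) = 1.5696 / 1.8 = 0.87200

0.872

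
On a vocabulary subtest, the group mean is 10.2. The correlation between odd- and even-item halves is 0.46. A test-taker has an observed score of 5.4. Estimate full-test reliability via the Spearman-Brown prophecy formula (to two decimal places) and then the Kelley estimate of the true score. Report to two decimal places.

7.18

Spearman-Brown: ρ = 2r/(1 + r) = 2(0.46)/(1 + 0.46) = 0.920/1.46 = 0.6301 → 0.63
T̂ = 0.63(5.4) + 0.37(10.2) = 3.402 + 3.774 = 7.176 → 7.18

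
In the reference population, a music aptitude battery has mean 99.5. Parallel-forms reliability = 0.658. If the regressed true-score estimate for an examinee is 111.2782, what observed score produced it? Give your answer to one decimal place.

117.4

T̂ = ρX + (1 − ρ)μ  ⇒  X = (T̂ − (1 − ρ)μ) / ρ
X = (111.2782 − 0.342 × 99.5) / 0.658 = (111.2782 − 34.0290) / 0.658 = 77.2492 / 0.658 = 117.400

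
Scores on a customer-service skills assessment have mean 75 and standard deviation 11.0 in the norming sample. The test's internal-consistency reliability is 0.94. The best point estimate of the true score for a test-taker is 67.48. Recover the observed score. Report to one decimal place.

67.0

T̂ = ρX + (1 − ρ)μ  ⇒  X = (T̂ − (1 − ρ)μ) / ρ
X = (67.48 − 0.06 × 75) / 0.94 = (67.48 − 4.50) / 0.94 = 62.98 / 0.94 = 67.000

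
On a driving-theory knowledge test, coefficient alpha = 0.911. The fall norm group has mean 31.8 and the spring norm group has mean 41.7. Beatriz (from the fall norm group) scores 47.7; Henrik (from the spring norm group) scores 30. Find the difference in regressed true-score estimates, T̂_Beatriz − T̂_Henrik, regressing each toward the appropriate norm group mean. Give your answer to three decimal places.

T̂_Beatriz = 0.911(47.7) + 0.089(31.8) = 46.28490
T̂_Henrik = 0.911(30) + 0.089(41.7) = 31.04130
Difference = 46.28490 − 31.04130 = 15.24360

15.244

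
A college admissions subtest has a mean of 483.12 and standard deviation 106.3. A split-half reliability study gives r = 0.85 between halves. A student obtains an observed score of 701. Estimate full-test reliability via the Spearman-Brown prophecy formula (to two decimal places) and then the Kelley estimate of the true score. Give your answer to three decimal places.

Spearman-Brown: ρ = 2r/(1 + r) = 2(0.85)/(1 + 0.85) = 1.700/1.85 = 0.9189 → 0.92
T̂ = 0.92(701) + 0.08(483.12) = 644.92 + 38.6496 = 683.5696 → 683.570

683.570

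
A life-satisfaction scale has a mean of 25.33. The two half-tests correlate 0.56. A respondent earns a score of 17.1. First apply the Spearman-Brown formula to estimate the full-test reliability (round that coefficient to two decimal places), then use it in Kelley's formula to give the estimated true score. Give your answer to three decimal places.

Spearman-Brown: ρ = 2r/(1 + r) = 2(0.56)/(1 + 0.56) = 1.120/1.56 = 0.7179 → 0.72
T̂ = 0.72(17.1) + 0.28(25.33) = 12.312 + 7.0924 = 19.4044 → 19.404

19.404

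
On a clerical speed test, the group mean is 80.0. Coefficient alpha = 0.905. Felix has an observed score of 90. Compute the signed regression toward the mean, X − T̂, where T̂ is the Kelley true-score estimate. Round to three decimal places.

Kelley's formula gives T̂ = 0.905·90 + 0.095·80.0 = 81.450 + 7.6000 = 89.05000.
X − T̂ = 90 − 89.0500 = 0.9500 → 0.950

0.950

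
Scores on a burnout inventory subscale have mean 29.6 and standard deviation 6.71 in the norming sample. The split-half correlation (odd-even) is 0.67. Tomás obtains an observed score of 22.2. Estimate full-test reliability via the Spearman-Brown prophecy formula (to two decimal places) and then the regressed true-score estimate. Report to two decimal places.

Spearman-Brown: ρ = 2r/(1 + r) = 2(0.67)/(1 + 0.67) = 1.340/1.67 = 0.8024 → 0.80
T̂ = ρX + (1 − ρ)μ
  = 0.80 × 22.2 + 0.20 × 29.6
  = 17.760 + 5.920
  = 23.680
  ≈ 23.68

23.68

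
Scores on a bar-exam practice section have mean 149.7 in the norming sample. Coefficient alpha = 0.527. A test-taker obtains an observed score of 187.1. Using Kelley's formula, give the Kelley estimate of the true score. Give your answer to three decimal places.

169.410

T̂ = ρX + (1 − ρ)μ
  = 0.527 × 187.1 + 0.473 × 149.7
  = 98.6017 + 70.8081
  = 169.4098
  ≈ 169.410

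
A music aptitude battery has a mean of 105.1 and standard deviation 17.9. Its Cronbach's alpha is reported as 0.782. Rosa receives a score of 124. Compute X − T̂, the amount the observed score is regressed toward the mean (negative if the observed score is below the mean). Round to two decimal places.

4.12

Regress the observed score toward the mean by the unreliability: T̂ = 0.782·124 + 0.218·105.1 = 96.968 + 22.9118 = 119.8798.
X − T̂ = 124 − 119.880 = 4.120 → 4.12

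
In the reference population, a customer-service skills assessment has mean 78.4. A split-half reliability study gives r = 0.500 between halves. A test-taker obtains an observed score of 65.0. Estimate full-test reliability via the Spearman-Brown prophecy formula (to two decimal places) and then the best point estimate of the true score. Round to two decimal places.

Spearman-Brown: ρ = 2r/(1 + r) = 2(0.500)/(1 + 0.500) = 1.0000/1.500 = 0.6667 → 0.67
T̂ = ρX + (1 − ρ)μ
  = 0.67 × 65.0 + 0.33 × 78.4
  = 43.550 + 25.872
  = 69.422
  ≈ 69.42

69.42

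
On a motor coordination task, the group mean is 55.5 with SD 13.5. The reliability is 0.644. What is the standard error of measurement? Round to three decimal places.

SEM = SD · √(1 − ρ) = 13.5 × √0.356 = 13.5 × 0.5967 = 8.0549

8.055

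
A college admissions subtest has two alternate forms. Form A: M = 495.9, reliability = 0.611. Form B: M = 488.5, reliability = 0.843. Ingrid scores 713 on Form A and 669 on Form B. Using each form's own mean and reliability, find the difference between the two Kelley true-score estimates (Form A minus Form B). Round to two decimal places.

T̂_A = 0.611(713) + 0.389(495.9) = 628.5481
T̂_B = 0.843(669) + 0.157(488.5) = 640.6615
T̂_A − T̂_B = -12.1134

-12.11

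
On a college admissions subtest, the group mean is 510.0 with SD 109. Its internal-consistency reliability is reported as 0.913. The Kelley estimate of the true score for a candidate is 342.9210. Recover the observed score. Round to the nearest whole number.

327

T̂ = ρX + (1 − ρ)μ  ⇒  X = (T̂ − (1 − ρ)μ) / ρ
X = (342.9210 − 0.087 × 510.0) / 0.913 = (342.9210 − 44.3700) / 0.913 = 298.5510 / 0.913 = 327.00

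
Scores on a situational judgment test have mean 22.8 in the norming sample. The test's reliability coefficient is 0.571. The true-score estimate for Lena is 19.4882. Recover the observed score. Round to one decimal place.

T̂ = ρX + (1 − ρ)μ  ⇒  X = (T̂ − (1 − ρ)μ) / ρ
X = (19.4882 − 0.429 × 22.8) / 0.571 = (19.4882 − 9.7812) / 0.571 = 9.7070 / 0.571 = 17.000

17.0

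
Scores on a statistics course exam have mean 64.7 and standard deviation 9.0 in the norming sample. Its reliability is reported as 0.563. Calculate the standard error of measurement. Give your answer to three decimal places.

SEM = SD · √(1 − ρ) = 9.0 × √0.437 = 9.0 × 0.6611 = 5.9495

5.950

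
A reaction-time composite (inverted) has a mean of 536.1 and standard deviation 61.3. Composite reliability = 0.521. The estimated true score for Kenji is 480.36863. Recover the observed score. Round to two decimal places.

T̂ = ρX + (1 − ρ)μ  ⇒  X = (T̂ − (1 − ρ)μ) / ρ
X = (480.36863 − 0.479 × 536.1) / 0.521 = (480.36863 − 256.7919) / 0.521 = 223.57673 / 0.521 = 429.1300

429.13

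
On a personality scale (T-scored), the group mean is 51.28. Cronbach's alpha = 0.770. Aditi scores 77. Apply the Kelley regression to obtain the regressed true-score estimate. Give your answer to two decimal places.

71.08

T̂ = ρX + (1 − ρ)μ
  = 0.770 × 77 + 0.230 × 51.28
  = 59.290 + 11.79440
  = 71.084
  ≈ 71.08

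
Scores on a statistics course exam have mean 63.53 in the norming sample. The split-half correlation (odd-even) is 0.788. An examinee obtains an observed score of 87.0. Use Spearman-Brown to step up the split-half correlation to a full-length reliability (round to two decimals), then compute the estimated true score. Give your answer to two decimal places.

84.18

Spearman-Brown: ρ = 2r/(1 + r) = 2(0.788)/(1 + 0.788) = 1.5760/1.788 = 0.8814 → 0.88
Kelley's formula gives T̂ = 0.88·87.0 + 0.12·63.53 = 76.560 + 7.6236 = 84.184.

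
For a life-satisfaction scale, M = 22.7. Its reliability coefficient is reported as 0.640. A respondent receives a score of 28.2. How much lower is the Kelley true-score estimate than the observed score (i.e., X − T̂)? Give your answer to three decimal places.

1.980

Regress the observed score toward the mean by the unreliability: T̂ = 0.640·28.2 + 0.360·22.7 = 18.0480 + 8.1720 = 26.22000.
X − T̂ = 28.2 − 26.2200 = 1.9800 → 1.980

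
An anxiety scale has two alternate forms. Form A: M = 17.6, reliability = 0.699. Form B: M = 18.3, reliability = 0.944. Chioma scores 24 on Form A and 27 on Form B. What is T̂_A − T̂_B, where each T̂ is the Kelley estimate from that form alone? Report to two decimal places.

T̂_A = 0.699(24) + 0.301(17.6) = 22.0736
T̂_B = 0.944(27) + 0.056(18.3) = 26.5128
T̂_A − T̂_B = -4.4392

-4.44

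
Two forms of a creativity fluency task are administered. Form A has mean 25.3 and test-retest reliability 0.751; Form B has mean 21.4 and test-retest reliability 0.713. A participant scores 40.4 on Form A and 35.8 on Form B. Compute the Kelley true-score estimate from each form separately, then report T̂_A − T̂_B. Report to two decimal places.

T̂_A = 0.751(40.4) + 0.249(25.3) = 36.6401
T̂_B = 0.713(35.8) + 0.287(21.4) = 31.6672
T̂_A − T̂_B = 4.9729

4.97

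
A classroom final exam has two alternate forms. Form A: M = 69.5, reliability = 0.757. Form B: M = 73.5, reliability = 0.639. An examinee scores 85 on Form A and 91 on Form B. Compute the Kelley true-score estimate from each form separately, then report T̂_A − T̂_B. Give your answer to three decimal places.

-3.449

T̂_A = 0.757(85) + 0.243(69.5) = 81.23350
T̂_B = 0.639(91) + 0.361(73.5) = 84.68250
T̂_A − T̂_B = -3.44900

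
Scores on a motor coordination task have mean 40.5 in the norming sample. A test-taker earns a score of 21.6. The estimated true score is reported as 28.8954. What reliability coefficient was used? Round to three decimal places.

0.614

T̂ = ρX + (1 − ρ)μ  ⇒  T̂ − μ = ρ(X − μ)
ρ = (T̂ − μ)/(X − μ) = (28.8954 − 40.5) / (21.6 − 40.5) = -11.6046 / -18.9 = 0.61400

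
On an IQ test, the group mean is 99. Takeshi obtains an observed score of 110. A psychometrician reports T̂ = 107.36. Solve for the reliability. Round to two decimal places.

0.76

T̂ = ρX + (1 − ρ)μ  ⇒  T̂ − μ = ρ(X − μ)
ρ = (T̂ − μ)/(X − μ) = (107.36 − 99) / (110 − 99) = 8.36 / 11.0 = 0.7600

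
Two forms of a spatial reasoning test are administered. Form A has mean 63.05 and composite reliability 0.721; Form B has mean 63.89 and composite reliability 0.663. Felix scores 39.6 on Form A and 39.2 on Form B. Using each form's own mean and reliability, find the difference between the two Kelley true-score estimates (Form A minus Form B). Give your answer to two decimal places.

-1.38

T̂_A = 0.721(39.6) + 0.279(63.05) = 46.1425
T̂_B = 0.663(39.2) + 0.337(63.89) = 47.5205
T̂_A − T̂_B = -1.3780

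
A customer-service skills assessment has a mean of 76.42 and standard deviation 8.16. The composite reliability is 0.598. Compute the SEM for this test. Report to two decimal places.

5.17

SEM = SD · √(1 − ρ) = 8.16 × √0.402 = 8.16 × 0.6340 = 5.174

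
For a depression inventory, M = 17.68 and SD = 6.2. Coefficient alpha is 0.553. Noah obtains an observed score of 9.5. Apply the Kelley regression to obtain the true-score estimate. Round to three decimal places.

13.156

T̂ = ρX + (1 − ρ)μ
  = 0.553 × 9.5 + 0.447 × 17.68
  = 5.2535 + 7.90296
  = 13.1565
  ≈ 13.156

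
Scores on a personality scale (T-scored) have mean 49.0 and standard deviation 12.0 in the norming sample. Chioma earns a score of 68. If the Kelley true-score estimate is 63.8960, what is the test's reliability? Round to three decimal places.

T̂ = ρX + (1 − ρ)μ  ⇒  T̂ − μ = ρ(X − μ)
ρ = (T̂ − μ)/(X − μ) = (63.8960 − 49.0) / (68 − 49.0) = 14.8960 / 19.0 = 0.78400

0.784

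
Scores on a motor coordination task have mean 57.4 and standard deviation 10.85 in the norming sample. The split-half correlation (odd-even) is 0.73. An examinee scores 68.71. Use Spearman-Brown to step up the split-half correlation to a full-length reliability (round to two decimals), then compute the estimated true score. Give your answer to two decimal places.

Spearman-Brown: ρ = 2r/(1 + r) = 2(0.73)/(1 + 0.73) = 1.460/1.73 = 0.8439 → 0.84
T̂ = ρX + (1 − ρ)μ
  = 0.84 × 68.71 + 0.16 × 57.4
  = 57.7164 + 9.184
  = 66.900
  ≈ 66.90

66.90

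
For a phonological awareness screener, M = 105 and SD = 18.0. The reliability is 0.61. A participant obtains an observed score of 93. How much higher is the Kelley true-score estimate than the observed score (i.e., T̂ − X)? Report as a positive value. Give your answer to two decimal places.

T̂ = 0.61(93) + 0.39(105) = 56.73 + 40.95 = 97.6800 → 97.680
T̂ − X = 97.680 − 93 = 4.680 → 4.68

4.68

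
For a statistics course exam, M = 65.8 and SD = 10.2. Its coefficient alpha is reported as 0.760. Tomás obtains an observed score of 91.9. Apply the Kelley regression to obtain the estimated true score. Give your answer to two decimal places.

T̂ = ρX + (1 − ρ)μ
  = 0.760 × 91.9 + 0.240 × 65.8
  = 69.8440 + 15.7920
  = 85.636
  ≈ 85.64

85.64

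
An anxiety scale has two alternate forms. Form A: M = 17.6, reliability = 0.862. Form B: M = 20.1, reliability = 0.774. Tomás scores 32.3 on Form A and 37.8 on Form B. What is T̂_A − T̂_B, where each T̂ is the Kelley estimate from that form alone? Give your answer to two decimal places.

T̂_A = 0.862(32.3) + 0.138(17.6) = 30.2714
T̂_B = 0.774(37.8) + 0.226(20.1) = 33.7998
T̂_A − T̂_B = -3.5284

-3.53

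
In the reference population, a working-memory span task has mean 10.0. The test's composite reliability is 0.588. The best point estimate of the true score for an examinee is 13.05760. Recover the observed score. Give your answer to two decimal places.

15.20

T̂ = ρX + (1 − ρ)μ  ⇒  X = (T̂ − (1 − ρ)μ) / ρ
X = (13.05760 − 0.412 × 10.0) / 0.588 = (13.05760 − 4.1200) / 0.588 = 8.93760 / 0.588 = 15.2000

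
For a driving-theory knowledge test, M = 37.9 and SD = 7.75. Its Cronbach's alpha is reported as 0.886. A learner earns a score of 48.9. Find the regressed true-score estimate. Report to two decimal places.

Regress the observed score toward the mean by the unreliability: T̂ = 0.886·48.9 + 0.114·37.9 = 43.3254 + 4.3206 = 47.646.

47.65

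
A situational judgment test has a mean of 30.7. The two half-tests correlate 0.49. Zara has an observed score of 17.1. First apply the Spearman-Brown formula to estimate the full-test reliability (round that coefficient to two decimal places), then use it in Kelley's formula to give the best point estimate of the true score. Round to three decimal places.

21.724

Spearman-Brown: ρ = 2r/(1 + r) = 2(0.49)/(1 + 0.49) = 0.980/1.49 = 0.6577 → 0.66
T̂ = 0.66(17.1) + 0.34(30.7) = 11.286 + 10.438 = 21.7240 → 21.724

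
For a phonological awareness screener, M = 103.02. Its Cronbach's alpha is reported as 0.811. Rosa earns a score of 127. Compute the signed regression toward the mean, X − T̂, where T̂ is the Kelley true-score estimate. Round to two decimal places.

4.53

Weight the observed score by reliability and the mean by (1 − reliability): T̂ = 0.811·127 + 0.189·103.02 = 102.997 + 19.47078 = 122.4678.
X − T̂ = 127 − 122.468 = 4.532 → 4.53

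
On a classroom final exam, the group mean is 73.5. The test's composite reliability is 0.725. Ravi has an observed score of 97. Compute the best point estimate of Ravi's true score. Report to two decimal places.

T̂ = 0.725(97) + 0.275(73.5) = 70.325 + 20.2125 = 90.538 → 90.54

90.54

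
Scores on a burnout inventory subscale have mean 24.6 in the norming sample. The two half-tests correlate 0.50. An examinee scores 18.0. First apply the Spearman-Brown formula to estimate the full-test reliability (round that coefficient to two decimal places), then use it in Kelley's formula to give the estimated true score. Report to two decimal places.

Spearman-Brown: ρ = 2r/(1 + r) = 2(0.50)/(1 + 0.50) = 1.000/1.50 = 0.6667 → 0.67
Weight the observed score by reliability and the mean by (1 − reliability): T̂ = 0.67·18.0 + 0.33·24.6 = 12.060 + 8.118 = 20.178.

20.18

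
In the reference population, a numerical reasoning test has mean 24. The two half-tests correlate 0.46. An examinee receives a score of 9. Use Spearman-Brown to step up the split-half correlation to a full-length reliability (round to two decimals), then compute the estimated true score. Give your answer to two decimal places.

14.55

Spearman-Brown: ρ = 2r/(1 + r) = 2(0.46)/(1 + 0.46) = 0.920/1.46 = 0.6301 → 0.63
T̂ = 0.63(9) + 0.37(24) = 5.67 + 8.88 = 14.550 → 14.55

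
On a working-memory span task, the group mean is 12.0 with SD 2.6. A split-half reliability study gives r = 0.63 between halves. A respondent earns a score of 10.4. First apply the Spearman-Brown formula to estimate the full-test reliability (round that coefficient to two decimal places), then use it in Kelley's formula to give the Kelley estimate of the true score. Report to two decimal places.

10.77

Spearman-Brown: ρ = 2r/(1 + r) = 2(0.63)/(1 + 0.63) = 1.260/1.63 = 0.7730 → 0.77
T̂ = 0.77(10.4) + 0.23(12.0) = 8.008 + 2.760 = 10.768 → 10.77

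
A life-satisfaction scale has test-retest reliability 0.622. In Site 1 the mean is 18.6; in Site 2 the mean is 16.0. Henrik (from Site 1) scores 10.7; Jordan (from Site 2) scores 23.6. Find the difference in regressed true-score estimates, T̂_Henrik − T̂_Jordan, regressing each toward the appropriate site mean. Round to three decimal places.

-7.041

T̂_Henrik = 0.622(10.7) + 0.378(18.6) = 13.68620
T̂_Jordan = 0.622(23.6) + 0.378(16.0) = 20.72720
Difference = 13.68620 − 20.72720 = -7.04100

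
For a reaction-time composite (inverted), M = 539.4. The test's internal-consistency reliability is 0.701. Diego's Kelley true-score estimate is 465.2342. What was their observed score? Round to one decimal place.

433.6

T̂ = ρX + (1 − ρ)μ  ⇒  X = (T̂ − (1 − ρ)μ) / ρ
X = (465.2342 − 0.299 × 539.4) / 0.701 = (465.2342 − 161.2806) / 0.701 = 303.9536 / 0.701 = 433.600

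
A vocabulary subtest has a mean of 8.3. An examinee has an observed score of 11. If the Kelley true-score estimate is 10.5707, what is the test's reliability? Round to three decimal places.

0.841

T̂ = ρX + (1 − ρ)μ  ⇒  T̂ − μ = ρ(X − μ)
ρ = (T̂ − μ)/(X − μ) = (10.5707 − 8.3) / (11 − 8.3) = 2.2707 / 2.7 = 0.84100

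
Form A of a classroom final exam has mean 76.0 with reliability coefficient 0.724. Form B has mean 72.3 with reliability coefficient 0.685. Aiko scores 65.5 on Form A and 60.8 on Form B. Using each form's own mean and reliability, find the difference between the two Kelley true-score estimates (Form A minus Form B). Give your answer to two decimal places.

3.98

T̂_A = 0.724(65.5) + 0.276(76.0) = 68.3980
T̂_B = 0.685(60.8) + 0.315(72.3) = 64.4225
T̂_A − T̂_B = 3.9755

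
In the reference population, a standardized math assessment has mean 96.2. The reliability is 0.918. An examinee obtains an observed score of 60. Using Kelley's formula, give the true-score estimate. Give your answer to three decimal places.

62.968

T̂ = ρX + (1 − ρ)μ
  = 0.918 × 60 + 0.082 × 96.2
  = 55.080 + 7.8884
  = 62.9684
  ≈ 62.968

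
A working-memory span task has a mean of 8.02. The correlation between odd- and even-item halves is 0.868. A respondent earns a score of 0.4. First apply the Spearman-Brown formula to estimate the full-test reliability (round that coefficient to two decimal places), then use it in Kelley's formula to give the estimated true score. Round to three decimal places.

Spearman-Brown: ρ = 2r/(1 + r) = 2(0.868)/(1 + 0.868) = 1.7360/1.868 = 0.9293 → 0.93
T̂ = ρX + (1 − ρ)μ
  = 0.93 × 0.4 + 0.07 × 8.02
  = 0.372 + 0.5614
  = 0.9334
  ≈ 0.933

0.933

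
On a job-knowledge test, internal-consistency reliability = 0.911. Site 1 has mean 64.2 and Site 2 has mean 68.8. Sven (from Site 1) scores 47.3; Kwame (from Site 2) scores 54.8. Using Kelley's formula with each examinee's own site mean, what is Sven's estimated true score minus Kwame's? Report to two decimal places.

T̂_Sven = 0.911(47.3) + 0.089(64.2) = 48.8041
T̂_Kwame = 0.911(54.8) + 0.089(68.8) = 56.0460
Difference = 48.8041 − 56.0460 = -7.2419

-7.24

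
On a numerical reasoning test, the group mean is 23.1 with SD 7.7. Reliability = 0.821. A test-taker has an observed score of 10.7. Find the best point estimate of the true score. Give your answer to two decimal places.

T̂ = ρX + (1 − ρ)μ
  = 0.821 × 10.7 + 0.179 × 23.1
  = 8.7847 + 4.1349
  = 12.920
  ≈ 12.92

12.92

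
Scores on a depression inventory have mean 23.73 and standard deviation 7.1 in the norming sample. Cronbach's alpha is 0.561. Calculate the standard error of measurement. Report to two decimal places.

SEM = SD · √(1 − ρ) = 7.1 × √0.439 = 7.1 × 0.6626 = 4.704

4.70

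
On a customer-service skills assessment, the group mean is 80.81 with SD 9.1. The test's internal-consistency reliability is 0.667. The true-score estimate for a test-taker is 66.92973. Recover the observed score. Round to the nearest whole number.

T̂ = ρX + (1 − ρ)μ  ⇒  X = (T̂ − (1 − ρ)μ) / ρ
X = (66.92973 − 0.333 × 80.81) / 0.667 = (66.92973 − 26.90973) / 0.667 = 40.02000 / 0.667 = 60.00

60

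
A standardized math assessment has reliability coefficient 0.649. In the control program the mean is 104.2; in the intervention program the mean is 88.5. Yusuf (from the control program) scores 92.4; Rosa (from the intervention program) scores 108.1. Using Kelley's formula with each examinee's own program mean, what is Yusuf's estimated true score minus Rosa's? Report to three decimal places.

-4.679

T̂_Yusuf = 0.649(92.4) + 0.351(104.2) = 96.54180
T̂_Rosa = 0.649(108.1) + 0.351(88.5) = 101.22040
Difference = 96.54180 − 101.22040 = -4.67860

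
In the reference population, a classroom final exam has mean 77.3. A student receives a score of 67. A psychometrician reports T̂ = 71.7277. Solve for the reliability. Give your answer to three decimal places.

T̂ = ρX + (1 − ρ)μ  ⇒  T̂ − μ = ρ(X − μ)
ρ = (T̂ − μ)/(X − μ) = (71.7277 − 77.3) / (67 − 77.3) = -5.5723 / -10.3 = 0.54100

0.541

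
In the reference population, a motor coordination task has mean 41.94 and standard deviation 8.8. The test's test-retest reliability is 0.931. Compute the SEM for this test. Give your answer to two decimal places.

SEM = SD · √(1 − ρ) = 8.8 × √0.069 = 8.8 × 0.2627 = 2.312

2.31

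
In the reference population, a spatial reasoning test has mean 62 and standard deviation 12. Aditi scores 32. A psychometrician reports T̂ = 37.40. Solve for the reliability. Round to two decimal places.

T̂ = ρX + (1 − ρ)μ  ⇒  T̂ − μ = ρ(X − μ)
ρ = (T̂ − μ)/(X − μ) = (37.40 − 62) / (32 − 62) = -24.60 / -30.0 = 0.8200

0.82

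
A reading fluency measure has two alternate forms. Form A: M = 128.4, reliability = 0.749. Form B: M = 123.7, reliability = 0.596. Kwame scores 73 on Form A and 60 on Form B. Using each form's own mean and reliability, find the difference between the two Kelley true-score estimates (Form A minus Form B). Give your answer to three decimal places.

1.171

T̂_A = 0.749(73) + 0.251(128.4) = 86.90540
T̂_B = 0.596(60) + 0.404(123.7) = 85.73480
T̂_A − T̂_B = 1.17060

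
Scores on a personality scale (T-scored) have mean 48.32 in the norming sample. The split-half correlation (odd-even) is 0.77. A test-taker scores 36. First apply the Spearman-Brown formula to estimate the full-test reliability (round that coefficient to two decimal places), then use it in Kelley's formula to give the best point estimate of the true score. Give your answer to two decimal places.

37.60

Spearman-Brown: ρ = 2r/(1 + r) = 2(0.77)/(1 + 0.77) = 1.540/1.77 = 0.8701 → 0.87
Kelley's formula gives T̂ = 0.87·36 + 0.13·48.32 = 31.32 + 6.2816 = 37.602.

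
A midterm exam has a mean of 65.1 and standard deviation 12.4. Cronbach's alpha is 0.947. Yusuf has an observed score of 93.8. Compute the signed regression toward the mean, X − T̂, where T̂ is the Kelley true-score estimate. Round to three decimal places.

T̂ = ρX + (1 − ρ)μ
  = 0.947 × 93.8 + 0.053 × 65.1
  = 88.8286 + 3.4503
  = 92.27890
  ≈ 92.2789
X − T̂ = 93.8 − 92.2789 = 1.5211 → 1.521

1.521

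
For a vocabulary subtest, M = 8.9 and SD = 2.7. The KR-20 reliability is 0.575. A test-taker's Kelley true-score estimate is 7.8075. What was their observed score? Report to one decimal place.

T̂ = ρX + (1 − ρ)μ  ⇒  X = (T̂ − (1 − ρ)μ) / ρ
X = (7.8075 − 0.425 × 8.9) / 0.575 = (7.8075 − 3.7825) / 0.575 = 4.0250 / 0.575 = 7.000

7.0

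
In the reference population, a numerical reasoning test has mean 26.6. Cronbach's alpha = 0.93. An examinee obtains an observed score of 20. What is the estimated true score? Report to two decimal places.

Kelley's formula gives T̂ = 0.93·20 + 0.07·26.6 = 18.60 + 1.862 = 20.462.

20.46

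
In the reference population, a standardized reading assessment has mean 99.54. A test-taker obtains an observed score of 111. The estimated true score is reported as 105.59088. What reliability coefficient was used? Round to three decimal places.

0.528

T̂ = ρX + (1 − ρ)μ  ⇒  T̂ − μ = ρ(X − μ)
ρ = (T̂ − μ)/(X − μ) = (105.59088 − 99.54) / (111 − 99.54) = 6.05088 / 11.46 = 0.52800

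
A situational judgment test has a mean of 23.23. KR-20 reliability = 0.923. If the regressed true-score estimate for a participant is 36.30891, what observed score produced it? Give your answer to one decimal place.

37.4

T̂ = ρX + (1 − ρ)μ  ⇒  X = (T̂ − (1 − ρ)μ) / ρ
X = (36.30891 − 0.077 × 23.23) / 0.923 = (36.30891 − 1.78871) / 0.923 = 34.52020 / 0.923 = 37.400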